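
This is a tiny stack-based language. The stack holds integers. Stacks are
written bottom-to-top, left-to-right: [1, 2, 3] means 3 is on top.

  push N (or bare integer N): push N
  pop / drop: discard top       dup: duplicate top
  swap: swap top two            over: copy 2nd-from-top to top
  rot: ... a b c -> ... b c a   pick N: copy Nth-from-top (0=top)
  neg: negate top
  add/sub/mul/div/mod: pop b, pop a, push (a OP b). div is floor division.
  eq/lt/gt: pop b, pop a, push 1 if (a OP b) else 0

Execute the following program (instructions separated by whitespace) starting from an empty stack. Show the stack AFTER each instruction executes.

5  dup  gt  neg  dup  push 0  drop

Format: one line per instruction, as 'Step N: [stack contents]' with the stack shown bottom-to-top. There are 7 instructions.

Step 1: [5]
Step 2: [5, 5]
Step 3: [0]
Step 4: [0]
Step 5: [0, 0]
Step 6: [0, 0, 0]
Step 7: [0, 0]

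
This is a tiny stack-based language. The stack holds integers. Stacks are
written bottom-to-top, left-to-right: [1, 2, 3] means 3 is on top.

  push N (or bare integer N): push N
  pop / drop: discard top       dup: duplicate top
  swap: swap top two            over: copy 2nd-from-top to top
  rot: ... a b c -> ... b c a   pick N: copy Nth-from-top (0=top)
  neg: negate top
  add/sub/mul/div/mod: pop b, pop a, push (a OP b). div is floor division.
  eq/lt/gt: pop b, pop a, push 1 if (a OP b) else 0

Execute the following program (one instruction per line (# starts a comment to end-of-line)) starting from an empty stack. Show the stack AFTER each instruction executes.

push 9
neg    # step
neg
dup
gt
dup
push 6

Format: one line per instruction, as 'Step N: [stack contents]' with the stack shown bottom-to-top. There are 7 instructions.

Step 1: [9]
Step 2: [-9]
Step 3: [9]
Step 4: [9, 9]
Step 5: [0]
Step 6: [0, 0]
Step 7: [0, 0, 6]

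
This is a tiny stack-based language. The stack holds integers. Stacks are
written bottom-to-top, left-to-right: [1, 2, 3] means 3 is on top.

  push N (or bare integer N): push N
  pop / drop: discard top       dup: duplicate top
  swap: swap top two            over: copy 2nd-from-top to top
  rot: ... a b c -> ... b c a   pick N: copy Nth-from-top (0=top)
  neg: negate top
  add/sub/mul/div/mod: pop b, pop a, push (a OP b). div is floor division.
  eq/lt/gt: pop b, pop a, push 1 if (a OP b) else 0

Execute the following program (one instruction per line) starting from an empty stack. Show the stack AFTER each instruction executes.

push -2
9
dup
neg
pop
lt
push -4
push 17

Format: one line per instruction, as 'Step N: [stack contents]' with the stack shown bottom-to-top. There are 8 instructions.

Step 1: [-2]
Step 2: [-2, 9]
Step 3: [-2, 9, 9]
Step 4: [-2, 9, -9]
Step 5: [-2, 9]
Step 6: [1]
Step 7: [1, -4]
Step 8: [1, -4, 17]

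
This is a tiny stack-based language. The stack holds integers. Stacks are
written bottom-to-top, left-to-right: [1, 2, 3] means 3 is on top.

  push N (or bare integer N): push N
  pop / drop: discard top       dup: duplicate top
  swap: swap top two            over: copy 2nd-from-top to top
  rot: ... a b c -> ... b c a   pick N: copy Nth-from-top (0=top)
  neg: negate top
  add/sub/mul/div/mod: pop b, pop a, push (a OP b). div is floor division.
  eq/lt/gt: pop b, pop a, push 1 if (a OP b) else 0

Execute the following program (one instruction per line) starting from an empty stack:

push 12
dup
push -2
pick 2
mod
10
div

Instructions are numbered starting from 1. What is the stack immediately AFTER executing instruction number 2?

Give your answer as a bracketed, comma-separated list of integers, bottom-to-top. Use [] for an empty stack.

Answer: [12, 12]

Derivation:
Step 1 ('push 12'): [12]
Step 2 ('dup'): [12, 12]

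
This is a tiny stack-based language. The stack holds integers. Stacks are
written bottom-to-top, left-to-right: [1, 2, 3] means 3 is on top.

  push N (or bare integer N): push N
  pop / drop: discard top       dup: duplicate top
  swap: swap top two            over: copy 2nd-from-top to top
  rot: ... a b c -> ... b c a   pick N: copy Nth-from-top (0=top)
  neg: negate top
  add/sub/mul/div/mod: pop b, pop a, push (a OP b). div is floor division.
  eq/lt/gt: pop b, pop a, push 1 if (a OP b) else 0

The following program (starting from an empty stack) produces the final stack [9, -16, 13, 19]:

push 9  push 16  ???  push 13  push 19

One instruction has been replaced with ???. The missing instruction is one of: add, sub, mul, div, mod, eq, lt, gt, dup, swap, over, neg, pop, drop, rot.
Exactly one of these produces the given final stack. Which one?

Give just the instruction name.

Stack before ???: [9, 16]
Stack after ???:  [9, -16]
The instruction that transforms [9, 16] -> [9, -16] is: neg

Answer: neg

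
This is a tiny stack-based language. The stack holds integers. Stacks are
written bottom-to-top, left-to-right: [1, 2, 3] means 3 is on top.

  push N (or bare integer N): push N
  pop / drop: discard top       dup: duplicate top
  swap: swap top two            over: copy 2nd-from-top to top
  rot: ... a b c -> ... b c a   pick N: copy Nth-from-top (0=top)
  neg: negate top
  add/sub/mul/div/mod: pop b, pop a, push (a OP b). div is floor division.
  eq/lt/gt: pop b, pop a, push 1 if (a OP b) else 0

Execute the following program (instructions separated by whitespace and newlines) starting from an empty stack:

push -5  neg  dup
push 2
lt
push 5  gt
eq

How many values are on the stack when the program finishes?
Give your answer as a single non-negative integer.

After 'push -5': stack = [-5] (depth 1)
After 'neg': stack = [5] (depth 1)
After 'dup': stack = [5, 5] (depth 2)
After 'push 2': stack = [5, 5, 2] (depth 3)
After 'lt': stack = [5, 0] (depth 2)
After 'push 5': stack = [5, 0, 5] (depth 3)
After 'gt': stack = [5, 0] (depth 2)
After 'eq': stack = [0] (depth 1)

Answer: 1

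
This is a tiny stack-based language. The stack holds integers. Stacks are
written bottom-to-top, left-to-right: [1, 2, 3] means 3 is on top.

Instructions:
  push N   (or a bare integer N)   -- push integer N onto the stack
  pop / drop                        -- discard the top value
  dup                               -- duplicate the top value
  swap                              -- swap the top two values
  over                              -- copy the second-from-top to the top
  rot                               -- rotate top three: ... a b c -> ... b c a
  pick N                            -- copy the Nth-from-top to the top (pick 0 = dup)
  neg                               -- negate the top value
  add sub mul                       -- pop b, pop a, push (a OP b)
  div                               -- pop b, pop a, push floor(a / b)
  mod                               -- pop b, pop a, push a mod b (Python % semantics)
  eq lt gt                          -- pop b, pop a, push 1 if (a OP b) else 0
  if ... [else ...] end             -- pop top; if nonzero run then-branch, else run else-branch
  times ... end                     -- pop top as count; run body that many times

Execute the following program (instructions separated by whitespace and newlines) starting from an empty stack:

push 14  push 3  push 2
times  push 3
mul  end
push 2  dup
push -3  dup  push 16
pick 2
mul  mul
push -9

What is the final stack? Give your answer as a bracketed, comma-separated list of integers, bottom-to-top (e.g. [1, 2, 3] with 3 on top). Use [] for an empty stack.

Answer: [14, 27, 2, 2, -3, 144, -9]

Derivation:
After 'push 14': [14]
After 'push 3': [14, 3]
After 'push 2': [14, 3, 2]
After 'times': [14, 3]
After 'push 3': [14, 3, 3]
After 'mul': [14, 9]
After 'push 3': [14, 9, 3]
After 'mul': [14, 27]
After 'push 2': [14, 27, 2]
After 'dup': [14, 27, 2, 2]
After 'push -3': [14, 27, 2, 2, -3]
After 'dup': [14, 27, 2, 2, -3, -3]
After 'push 16': [14, 27, 2, 2, -3, -3, 16]
After 'pick 2': [14, 27, 2, 2, -3, -3, 16, -3]
After 'mul': [14, 27, 2, 2, -3, -3, -48]
After 'mul': [14, 27, 2, 2, -3, 144]
After 'push -9': [14, 27, 2, 2, -3, 144, -9]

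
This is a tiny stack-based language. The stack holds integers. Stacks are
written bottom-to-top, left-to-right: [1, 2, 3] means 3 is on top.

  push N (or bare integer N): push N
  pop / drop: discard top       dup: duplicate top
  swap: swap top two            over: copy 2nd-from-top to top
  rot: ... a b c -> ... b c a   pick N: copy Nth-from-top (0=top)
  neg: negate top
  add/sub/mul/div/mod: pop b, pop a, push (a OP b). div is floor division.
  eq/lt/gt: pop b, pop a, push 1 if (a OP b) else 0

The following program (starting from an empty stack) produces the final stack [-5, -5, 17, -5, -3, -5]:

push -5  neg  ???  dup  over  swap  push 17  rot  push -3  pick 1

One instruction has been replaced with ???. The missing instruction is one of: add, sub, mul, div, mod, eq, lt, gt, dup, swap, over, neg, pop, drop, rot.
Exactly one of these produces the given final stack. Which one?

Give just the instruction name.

Answer: neg

Derivation:
Stack before ???: [5]
Stack after ???:  [-5]
The instruction that transforms [5] -> [-5] is: neg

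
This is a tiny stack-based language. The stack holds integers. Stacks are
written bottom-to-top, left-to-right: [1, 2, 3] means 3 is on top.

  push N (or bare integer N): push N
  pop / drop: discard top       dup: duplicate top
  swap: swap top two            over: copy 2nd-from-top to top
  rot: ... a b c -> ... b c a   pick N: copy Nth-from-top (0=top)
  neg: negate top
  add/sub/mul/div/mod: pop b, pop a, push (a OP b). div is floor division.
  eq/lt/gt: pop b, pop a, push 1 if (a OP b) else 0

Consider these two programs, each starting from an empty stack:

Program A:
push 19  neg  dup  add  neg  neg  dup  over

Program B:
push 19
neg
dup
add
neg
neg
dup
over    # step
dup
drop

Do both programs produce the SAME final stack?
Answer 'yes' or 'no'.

Program A trace:
  After 'push 19': [19]
  After 'neg': [-19]
  After 'dup': [-19, -19]
  After 'add': [-38]
  After 'neg': [38]
  After 'neg': [-38]
  After 'dup': [-38, -38]
  After 'over': [-38, -38, -38]
Program A final stack: [-38, -38, -38]

Program B trace:
  After 'push 19': [19]
  After 'neg': [-19]
  After 'dup': [-19, -19]
  After 'add': [-38]
  After 'neg': [38]
  After 'neg': [-38]
  After 'dup': [-38, -38]
  After 'over': [-38, -38, -38]
  After 'dup': [-38, -38, -38, -38]
  After 'drop': [-38, -38, -38]
Program B final stack: [-38, -38, -38]
Same: yes

Answer: yes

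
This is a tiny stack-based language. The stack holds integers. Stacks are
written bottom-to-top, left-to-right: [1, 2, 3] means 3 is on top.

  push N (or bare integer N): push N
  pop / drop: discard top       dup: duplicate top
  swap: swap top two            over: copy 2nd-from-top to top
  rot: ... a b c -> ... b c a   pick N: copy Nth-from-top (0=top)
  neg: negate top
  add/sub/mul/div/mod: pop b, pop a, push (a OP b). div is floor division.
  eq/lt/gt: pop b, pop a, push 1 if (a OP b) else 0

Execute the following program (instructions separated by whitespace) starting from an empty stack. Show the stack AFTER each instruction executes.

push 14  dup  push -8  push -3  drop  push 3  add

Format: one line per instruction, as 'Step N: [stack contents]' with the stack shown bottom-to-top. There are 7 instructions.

Step 1: [14]
Step 2: [14, 14]
Step 3: [14, 14, -8]
Step 4: [14, 14, -8, -3]
Step 5: [14, 14, -8]
Step 6: [14, 14, -8, 3]
Step 7: [14, 14, -5]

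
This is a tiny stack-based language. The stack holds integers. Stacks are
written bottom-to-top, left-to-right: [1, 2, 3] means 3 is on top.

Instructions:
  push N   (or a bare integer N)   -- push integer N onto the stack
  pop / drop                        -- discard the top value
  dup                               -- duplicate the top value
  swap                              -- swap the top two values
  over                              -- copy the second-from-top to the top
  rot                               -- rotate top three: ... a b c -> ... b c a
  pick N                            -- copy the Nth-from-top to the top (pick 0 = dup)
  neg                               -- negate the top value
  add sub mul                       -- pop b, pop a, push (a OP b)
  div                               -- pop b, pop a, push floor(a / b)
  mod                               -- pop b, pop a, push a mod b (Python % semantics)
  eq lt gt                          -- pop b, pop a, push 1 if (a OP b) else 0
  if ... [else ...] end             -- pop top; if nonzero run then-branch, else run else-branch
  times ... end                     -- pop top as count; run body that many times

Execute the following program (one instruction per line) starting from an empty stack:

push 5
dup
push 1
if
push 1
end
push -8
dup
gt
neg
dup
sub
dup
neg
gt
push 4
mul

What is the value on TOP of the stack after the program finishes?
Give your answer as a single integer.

Answer: 0

Derivation:
After 'push 5': [5]
After 'dup': [5, 5]
After 'push 1': [5, 5, 1]
After 'if': [5, 5]
After 'push 1': [5, 5, 1]
After 'push -8': [5, 5, 1, -8]
After 'dup': [5, 5, 1, -8, -8]
After 'gt': [5, 5, 1, 0]
After 'neg': [5, 5, 1, 0]
After 'dup': [5, 5, 1, 0, 0]
After 'sub': [5, 5, 1, 0]
After 'dup': [5, 5, 1, 0, 0]
After 'neg': [5, 5, 1, 0, 0]
After 'gt': [5, 5, 1, 0]
After 'push 4': [5, 5, 1, 0, 4]
After 'mul': [5, 5, 1, 0]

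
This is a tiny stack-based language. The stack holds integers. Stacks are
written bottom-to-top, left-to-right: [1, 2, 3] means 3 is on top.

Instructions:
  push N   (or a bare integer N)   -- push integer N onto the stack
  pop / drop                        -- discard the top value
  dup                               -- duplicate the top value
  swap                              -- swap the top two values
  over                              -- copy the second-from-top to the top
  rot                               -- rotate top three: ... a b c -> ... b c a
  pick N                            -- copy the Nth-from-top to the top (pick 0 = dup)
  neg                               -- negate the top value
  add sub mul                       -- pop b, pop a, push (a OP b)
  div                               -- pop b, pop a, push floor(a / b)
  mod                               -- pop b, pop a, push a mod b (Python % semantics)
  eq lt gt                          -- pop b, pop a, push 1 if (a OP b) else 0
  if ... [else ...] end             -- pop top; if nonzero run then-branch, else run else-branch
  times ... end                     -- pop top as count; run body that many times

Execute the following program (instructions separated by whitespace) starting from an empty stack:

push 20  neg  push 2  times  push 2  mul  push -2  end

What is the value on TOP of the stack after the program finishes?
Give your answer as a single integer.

Answer: -2

Derivation:
After 'push 20': [20]
After 'neg': [-20]
After 'push 2': [-20, 2]
After 'times': [-20]
After 'push 2': [-20, 2]
After 'mul': [-40]
After 'push -2': [-40, -2]
After 'push 2': [-40, -2, 2]
After 'mul': [-40, -4]
After 'push -2': [-40, -4, -2]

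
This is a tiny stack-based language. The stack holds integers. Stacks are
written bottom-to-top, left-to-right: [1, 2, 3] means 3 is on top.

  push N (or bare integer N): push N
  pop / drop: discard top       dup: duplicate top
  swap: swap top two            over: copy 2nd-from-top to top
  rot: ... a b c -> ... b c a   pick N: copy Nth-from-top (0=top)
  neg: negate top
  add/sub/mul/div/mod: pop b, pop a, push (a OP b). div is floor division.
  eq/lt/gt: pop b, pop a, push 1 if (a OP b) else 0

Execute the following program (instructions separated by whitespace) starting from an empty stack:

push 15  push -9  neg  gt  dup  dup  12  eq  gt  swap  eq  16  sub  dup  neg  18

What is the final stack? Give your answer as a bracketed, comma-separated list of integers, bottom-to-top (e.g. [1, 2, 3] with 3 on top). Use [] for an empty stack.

Answer: [-15, 15, 18]

Derivation:
After 'push 15': [15]
After 'push -9': [15, -9]
After 'neg': [15, 9]
After 'gt': [1]
After 'dup': [1, 1]
After 'dup': [1, 1, 1]
After 'push 12': [1, 1, 1, 12]
After 'eq': [1, 1, 0]
After 'gt': [1, 1]
After 'swap': [1, 1]
After 'eq': [1]
After 'push 16': [1, 16]
After 'sub': [-15]
After 'dup': [-15, -15]
After 'neg': [-15, 15]
After 'push 18': [-15, 15, 18]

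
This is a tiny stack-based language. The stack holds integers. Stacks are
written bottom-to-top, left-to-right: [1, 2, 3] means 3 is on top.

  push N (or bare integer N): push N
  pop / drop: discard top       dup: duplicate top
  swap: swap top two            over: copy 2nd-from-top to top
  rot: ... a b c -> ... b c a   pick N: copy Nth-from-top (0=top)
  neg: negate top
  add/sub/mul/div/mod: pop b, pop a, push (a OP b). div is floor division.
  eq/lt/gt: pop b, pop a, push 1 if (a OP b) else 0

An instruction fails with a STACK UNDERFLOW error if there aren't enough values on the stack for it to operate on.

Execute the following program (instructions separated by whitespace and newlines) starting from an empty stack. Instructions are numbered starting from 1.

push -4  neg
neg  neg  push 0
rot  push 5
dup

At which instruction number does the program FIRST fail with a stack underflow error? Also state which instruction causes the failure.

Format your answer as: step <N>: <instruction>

Answer: step 6: rot

Derivation:
Step 1 ('push -4'): stack = [-4], depth = 1
Step 2 ('neg'): stack = [4], depth = 1
Step 3 ('neg'): stack = [-4], depth = 1
Step 4 ('neg'): stack = [4], depth = 1
Step 5 ('push 0'): stack = [4, 0], depth = 2
Step 6 ('rot'): needs 3 value(s) but depth is 2 — STACK UNDERFLOW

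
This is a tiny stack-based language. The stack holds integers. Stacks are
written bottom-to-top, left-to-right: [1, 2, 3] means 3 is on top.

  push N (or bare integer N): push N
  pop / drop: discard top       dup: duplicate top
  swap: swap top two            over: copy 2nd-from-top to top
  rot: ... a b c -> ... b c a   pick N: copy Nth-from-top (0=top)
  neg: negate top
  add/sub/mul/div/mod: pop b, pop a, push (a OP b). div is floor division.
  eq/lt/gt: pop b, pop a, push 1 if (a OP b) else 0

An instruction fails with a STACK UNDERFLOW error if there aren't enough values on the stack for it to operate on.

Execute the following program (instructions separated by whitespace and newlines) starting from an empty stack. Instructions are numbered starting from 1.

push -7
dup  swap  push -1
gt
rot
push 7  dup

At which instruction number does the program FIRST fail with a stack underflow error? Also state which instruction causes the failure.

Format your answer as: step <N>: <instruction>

Step 1 ('push -7'): stack = [-7], depth = 1
Step 2 ('dup'): stack = [-7, -7], depth = 2
Step 3 ('swap'): stack = [-7, -7], depth = 2
Step 4 ('push -1'): stack = [-7, -7, -1], depth = 3
Step 5 ('gt'): stack = [-7, 0], depth = 2
Step 6 ('rot'): needs 3 value(s) but depth is 2 — STACK UNDERFLOW

Answer: step 6: rot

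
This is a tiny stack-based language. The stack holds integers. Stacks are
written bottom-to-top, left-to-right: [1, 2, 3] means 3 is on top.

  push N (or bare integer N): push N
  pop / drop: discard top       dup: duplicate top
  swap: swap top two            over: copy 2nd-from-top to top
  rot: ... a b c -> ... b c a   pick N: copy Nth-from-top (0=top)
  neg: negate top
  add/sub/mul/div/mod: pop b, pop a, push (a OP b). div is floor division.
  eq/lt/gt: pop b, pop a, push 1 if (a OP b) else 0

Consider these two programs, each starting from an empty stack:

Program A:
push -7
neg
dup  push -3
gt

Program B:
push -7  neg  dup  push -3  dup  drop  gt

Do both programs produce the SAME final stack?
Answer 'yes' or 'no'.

Program A trace:
  After 'push -7': [-7]
  After 'neg': [7]
  After 'dup': [7, 7]
  After 'push -3': [7, 7, -3]
  After 'gt': [7, 1]
Program A final stack: [7, 1]

Program B trace:
  After 'push -7': [-7]
  After 'neg': [7]
  After 'dup': [7, 7]
  After 'push -3': [7, 7, -3]
  After 'dup': [7, 7, -3, -3]
  After 'drop': [7, 7, -3]
  After 'gt': [7, 1]
Program B final stack: [7, 1]
Same: yes

Answer: yes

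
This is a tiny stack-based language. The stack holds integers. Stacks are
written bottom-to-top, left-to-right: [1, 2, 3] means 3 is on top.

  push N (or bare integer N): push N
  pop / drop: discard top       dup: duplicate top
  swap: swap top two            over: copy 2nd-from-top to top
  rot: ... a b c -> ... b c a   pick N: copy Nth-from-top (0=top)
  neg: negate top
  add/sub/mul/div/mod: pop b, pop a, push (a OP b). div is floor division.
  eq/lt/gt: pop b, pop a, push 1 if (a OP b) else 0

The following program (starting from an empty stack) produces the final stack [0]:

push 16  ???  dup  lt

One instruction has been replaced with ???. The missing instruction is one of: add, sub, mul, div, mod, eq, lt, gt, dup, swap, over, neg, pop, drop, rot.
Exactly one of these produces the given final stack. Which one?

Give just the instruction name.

Stack before ???: [16]
Stack after ???:  [-16]
The instruction that transforms [16] -> [-16] is: neg

Answer: neg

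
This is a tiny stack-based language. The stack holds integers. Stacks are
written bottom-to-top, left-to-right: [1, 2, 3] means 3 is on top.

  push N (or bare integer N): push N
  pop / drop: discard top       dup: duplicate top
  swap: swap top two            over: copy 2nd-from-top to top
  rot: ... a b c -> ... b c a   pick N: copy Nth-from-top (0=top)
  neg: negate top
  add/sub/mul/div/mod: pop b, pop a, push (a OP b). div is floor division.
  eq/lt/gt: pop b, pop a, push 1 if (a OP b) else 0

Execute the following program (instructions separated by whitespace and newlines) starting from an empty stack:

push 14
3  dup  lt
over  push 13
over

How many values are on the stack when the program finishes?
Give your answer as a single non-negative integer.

Answer: 5

Derivation:
After 'push 14': stack = [14] (depth 1)
After 'push 3': stack = [14, 3] (depth 2)
After 'dup': stack = [14, 3, 3] (depth 3)
After 'lt': stack = [14, 0] (depth 2)
After 'over': stack = [14, 0, 14] (depth 3)
After 'push 13': stack = [14, 0, 14, 13] (depth 4)
After 'over': stack = [14, 0, 14, 13, 14] (depth 5)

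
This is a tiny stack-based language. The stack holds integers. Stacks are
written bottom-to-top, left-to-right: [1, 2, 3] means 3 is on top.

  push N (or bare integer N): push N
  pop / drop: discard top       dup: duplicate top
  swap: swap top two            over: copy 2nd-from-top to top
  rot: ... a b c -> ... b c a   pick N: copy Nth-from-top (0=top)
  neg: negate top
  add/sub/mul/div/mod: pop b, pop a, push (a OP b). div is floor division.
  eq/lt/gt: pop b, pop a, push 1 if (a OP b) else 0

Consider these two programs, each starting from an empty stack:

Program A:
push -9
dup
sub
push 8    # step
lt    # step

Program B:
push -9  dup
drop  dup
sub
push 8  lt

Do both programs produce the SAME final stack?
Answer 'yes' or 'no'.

Program A trace:
  After 'push -9': [-9]
  After 'dup': [-9, -9]
  After 'sub': [0]
  After 'push 8': [0, 8]
  After 'lt': [1]
Program A final stack: [1]

Program B trace:
  After 'push -9': [-9]
  After 'dup': [-9, -9]
  After 'drop': [-9]
  After 'dup': [-9, -9]
  After 'sub': [0]
  After 'push 8': [0, 8]
  After 'lt': [1]
Program B final stack: [1]
Same: yes

Answer: yes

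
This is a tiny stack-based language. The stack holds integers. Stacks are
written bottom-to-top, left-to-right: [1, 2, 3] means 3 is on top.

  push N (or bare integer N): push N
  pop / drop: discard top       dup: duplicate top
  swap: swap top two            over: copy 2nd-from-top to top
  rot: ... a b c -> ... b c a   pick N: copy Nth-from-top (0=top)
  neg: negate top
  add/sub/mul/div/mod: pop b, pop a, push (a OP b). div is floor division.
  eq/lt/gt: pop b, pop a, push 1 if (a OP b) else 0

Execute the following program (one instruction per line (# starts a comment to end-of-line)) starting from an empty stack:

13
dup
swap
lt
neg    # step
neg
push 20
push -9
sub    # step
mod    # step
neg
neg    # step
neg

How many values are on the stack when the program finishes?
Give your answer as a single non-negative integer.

Answer: 1

Derivation:
After 'push 13': stack = [13] (depth 1)
After 'dup': stack = [13, 13] (depth 2)
After 'swap': stack = [13, 13] (depth 2)
After 'lt': stack = [0] (depth 1)
After 'neg': stack = [0] (depth 1)
After 'neg': stack = [0] (depth 1)
After 'push 20': stack = [0, 20] (depth 2)
After 'push -9': stack = [0, 20, -9] (depth 3)
After 'sub': stack = [0, 29] (depth 2)
After 'mod': stack = [0] (depth 1)
After 'neg': stack = [0] (depth 1)
After 'neg': stack = [0] (depth 1)
After 'neg': stack = [0] (depth 1)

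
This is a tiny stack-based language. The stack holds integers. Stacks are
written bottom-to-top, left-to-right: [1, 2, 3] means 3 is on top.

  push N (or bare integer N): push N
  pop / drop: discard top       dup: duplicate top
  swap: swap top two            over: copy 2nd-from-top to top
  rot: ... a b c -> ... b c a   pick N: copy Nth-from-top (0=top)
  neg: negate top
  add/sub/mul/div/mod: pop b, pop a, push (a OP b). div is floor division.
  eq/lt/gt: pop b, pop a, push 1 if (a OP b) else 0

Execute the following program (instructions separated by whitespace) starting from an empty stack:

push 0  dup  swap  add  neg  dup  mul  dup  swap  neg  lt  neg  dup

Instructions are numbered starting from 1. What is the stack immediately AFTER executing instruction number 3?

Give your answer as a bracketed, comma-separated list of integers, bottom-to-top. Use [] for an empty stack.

Step 1 ('push 0'): [0]
Step 2 ('dup'): [0, 0]
Step 3 ('swap'): [0, 0]

Answer: [0, 0]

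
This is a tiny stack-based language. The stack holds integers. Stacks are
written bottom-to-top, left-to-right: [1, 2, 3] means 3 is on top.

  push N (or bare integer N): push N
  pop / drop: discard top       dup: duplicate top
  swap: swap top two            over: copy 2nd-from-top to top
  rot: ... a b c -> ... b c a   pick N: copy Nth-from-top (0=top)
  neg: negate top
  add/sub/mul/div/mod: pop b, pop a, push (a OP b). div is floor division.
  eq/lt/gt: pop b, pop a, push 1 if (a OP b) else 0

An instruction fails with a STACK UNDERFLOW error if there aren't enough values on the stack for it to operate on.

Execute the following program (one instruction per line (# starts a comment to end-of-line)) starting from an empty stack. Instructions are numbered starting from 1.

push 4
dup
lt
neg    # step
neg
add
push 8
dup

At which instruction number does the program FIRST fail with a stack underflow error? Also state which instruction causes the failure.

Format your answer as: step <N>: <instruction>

Answer: step 6: add

Derivation:
Step 1 ('push 4'): stack = [4], depth = 1
Step 2 ('dup'): stack = [4, 4], depth = 2
Step 3 ('lt'): stack = [0], depth = 1
Step 4 ('neg'): stack = [0], depth = 1
Step 5 ('neg'): stack = [0], depth = 1
Step 6 ('add'): needs 2 value(s) but depth is 1 — STACK UNDERFLOW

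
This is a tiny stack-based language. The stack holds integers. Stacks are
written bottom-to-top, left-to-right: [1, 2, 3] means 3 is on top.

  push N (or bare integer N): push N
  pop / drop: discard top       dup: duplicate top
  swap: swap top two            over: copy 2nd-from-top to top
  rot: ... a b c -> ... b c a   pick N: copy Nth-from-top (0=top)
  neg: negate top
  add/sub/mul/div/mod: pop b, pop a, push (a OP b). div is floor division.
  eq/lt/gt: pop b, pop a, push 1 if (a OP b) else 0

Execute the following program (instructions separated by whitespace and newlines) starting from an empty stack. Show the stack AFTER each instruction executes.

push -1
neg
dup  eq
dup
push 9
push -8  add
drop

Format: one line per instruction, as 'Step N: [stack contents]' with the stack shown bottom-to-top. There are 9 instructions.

Step 1: [-1]
Step 2: [1]
Step 3: [1, 1]
Step 4: [1]
Step 5: [1, 1]
Step 6: [1, 1, 9]
Step 7: [1, 1, 9, -8]
Step 8: [1, 1, 1]
Step 9: [1, 1]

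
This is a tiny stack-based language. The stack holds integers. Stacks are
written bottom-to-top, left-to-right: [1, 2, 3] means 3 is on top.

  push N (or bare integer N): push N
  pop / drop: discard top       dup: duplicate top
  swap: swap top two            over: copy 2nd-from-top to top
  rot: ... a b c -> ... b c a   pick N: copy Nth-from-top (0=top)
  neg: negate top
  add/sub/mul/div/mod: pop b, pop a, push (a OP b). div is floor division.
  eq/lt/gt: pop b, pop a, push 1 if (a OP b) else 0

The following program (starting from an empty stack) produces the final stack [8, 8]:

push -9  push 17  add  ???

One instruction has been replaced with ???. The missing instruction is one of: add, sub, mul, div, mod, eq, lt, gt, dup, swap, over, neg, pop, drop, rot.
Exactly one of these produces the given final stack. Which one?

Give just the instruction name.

Stack before ???: [8]
Stack after ???:  [8, 8]
The instruction that transforms [8] -> [8, 8] is: dup

Answer: dup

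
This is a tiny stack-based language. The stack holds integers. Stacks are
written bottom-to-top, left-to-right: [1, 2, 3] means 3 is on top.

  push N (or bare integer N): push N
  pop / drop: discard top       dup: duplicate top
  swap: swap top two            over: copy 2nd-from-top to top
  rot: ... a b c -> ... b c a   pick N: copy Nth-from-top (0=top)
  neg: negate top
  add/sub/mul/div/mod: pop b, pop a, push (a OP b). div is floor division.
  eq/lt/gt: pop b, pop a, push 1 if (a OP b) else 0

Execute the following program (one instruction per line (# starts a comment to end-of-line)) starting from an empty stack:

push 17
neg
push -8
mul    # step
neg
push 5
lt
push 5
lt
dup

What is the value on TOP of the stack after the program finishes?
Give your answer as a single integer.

Answer: 1

Derivation:
After 'push 17': [17]
After 'neg': [-17]
After 'push -8': [-17, -8]
After 'mul': [136]
After 'neg': [-136]
After 'push 5': [-136, 5]
After 'lt': [1]
After 'push 5': [1, 5]
After 'lt': [1]
After 'dup': [1, 1]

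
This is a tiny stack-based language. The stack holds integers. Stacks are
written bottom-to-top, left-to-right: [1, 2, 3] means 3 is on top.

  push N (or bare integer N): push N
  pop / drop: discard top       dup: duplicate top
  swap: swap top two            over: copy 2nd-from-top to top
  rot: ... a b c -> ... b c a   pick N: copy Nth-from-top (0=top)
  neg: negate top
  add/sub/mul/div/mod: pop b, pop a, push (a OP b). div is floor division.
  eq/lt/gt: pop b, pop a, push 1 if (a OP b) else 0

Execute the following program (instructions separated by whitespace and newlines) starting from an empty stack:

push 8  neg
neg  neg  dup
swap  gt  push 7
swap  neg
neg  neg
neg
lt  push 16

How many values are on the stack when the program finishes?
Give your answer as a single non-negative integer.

Answer: 2

Derivation:
After 'push 8': stack = [8] (depth 1)
After 'neg': stack = [-8] (depth 1)
After 'neg': stack = [8] (depth 1)
After 'neg': stack = [-8] (depth 1)
After 'dup': stack = [-8, -8] (depth 2)
After 'swap': stack = [-8, -8] (depth 2)
After 'gt': stack = [0] (depth 1)
After 'push 7': stack = [0, 7] (depth 2)
After 'swap': stack = [7, 0] (depth 2)
After 'neg': stack = [7, 0] (depth 2)
After 'neg': stack = [7, 0] (depth 2)
After 'neg': stack = [7, 0] (depth 2)
After 'neg': stack = [7, 0] (depth 2)
After 'lt': stack = [0] (depth 1)
After 'push 16': stack = [0, 16] (depth 2)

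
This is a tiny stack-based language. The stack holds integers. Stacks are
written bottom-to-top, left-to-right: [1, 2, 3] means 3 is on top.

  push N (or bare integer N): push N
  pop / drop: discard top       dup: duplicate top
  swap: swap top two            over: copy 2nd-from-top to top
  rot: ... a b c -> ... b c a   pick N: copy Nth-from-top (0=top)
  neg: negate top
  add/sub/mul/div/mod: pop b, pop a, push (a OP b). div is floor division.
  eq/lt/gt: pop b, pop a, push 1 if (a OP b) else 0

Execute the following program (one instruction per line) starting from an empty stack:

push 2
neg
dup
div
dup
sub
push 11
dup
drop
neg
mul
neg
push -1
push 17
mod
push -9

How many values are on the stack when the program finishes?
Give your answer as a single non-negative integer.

Answer: 3

Derivation:
After 'push 2': stack = [2] (depth 1)
After 'neg': stack = [-2] (depth 1)
After 'dup': stack = [-2, -2] (depth 2)
After 'div': stack = [1] (depth 1)
After 'dup': stack = [1, 1] (depth 2)
After 'sub': stack = [0] (depth 1)
After 'push 11': stack = [0, 11] (depth 2)
After 'dup': stack = [0, 11, 11] (depth 3)
After 'drop': stack = [0, 11] (depth 2)
After 'neg': stack = [0, -11] (depth 2)
After 'mul': stack = [0] (depth 1)
After 'neg': stack = [0] (depth 1)
After 'push -1': stack = [0, -1] (depth 2)
After 'push 17': stack = [0, -1, 17] (depth 3)
After 'mod': stack = [0, 16] (depth 2)
After 'push -9': stack = [0, 16, -9] (depth 3)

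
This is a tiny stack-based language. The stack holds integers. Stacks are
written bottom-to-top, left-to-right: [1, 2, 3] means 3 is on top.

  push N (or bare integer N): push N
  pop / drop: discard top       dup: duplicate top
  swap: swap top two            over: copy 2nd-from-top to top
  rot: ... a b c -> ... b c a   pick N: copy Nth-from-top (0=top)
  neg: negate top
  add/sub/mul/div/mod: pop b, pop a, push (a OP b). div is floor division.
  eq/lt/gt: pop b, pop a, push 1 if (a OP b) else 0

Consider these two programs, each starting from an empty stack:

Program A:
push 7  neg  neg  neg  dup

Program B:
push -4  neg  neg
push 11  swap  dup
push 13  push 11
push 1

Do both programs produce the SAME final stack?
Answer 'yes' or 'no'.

Program A trace:
  After 'push 7': [7]
  After 'neg': [-7]
  After 'neg': [7]
  After 'neg': [-7]
  After 'dup': [-7, -7]
Program A final stack: [-7, -7]

Program B trace:
  After 'push -4': [-4]
  After 'neg': [4]
  After 'neg': [-4]
  After 'push 11': [-4, 11]
  After 'swap': [11, -4]
  After 'dup': [11, -4, -4]
  After 'push 13': [11, -4, -4, 13]
  After 'push 11': [11, -4, -4, 13, 11]
  After 'push 1': [11, -4, -4, 13, 11, 1]
Program B final stack: [11, -4, -4, 13, 11, 1]
Same: no

Answer: no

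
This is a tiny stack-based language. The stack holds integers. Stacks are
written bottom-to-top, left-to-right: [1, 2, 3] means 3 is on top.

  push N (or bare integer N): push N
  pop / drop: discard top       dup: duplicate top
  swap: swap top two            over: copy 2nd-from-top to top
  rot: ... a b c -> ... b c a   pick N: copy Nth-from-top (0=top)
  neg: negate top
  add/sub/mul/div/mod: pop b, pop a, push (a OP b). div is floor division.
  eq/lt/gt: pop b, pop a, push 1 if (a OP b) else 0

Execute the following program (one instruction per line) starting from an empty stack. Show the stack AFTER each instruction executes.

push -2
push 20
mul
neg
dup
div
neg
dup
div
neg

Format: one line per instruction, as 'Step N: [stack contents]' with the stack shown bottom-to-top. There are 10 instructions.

Step 1: [-2]
Step 2: [-2, 20]
Step 3: [-40]
Step 4: [40]
Step 5: [40, 40]
Step 6: [1]
Step 7: [-1]
Step 8: [-1, -1]
Step 9: [1]
Step 10: [-1]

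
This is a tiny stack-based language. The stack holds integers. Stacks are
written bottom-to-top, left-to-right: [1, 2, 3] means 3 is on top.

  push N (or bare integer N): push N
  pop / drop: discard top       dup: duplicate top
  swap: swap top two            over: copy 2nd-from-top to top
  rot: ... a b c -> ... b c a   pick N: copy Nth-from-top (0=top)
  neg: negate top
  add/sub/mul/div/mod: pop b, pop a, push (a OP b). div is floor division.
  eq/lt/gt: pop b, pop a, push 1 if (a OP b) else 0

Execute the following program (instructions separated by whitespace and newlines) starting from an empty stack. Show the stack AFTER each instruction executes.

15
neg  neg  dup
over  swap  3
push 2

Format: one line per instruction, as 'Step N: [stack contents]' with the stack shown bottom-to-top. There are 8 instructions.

Step 1: [15]
Step 2: [-15]
Step 3: [15]
Step 4: [15, 15]
Step 5: [15, 15, 15]
Step 6: [15, 15, 15]
Step 7: [15, 15, 15, 3]
Step 8: [15, 15, 15, 3, 2]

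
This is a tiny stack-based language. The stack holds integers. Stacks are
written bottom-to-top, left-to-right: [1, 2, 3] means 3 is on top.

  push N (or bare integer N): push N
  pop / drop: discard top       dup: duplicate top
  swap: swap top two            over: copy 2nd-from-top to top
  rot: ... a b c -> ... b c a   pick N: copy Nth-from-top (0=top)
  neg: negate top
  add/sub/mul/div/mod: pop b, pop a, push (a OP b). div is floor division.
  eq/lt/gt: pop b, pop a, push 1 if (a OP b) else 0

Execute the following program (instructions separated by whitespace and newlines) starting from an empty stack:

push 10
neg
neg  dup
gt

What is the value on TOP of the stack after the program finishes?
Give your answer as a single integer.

After 'push 10': [10]
After 'neg': [-10]
After 'neg': [10]
After 'dup': [10, 10]
After 'gt': [0]

Answer: 0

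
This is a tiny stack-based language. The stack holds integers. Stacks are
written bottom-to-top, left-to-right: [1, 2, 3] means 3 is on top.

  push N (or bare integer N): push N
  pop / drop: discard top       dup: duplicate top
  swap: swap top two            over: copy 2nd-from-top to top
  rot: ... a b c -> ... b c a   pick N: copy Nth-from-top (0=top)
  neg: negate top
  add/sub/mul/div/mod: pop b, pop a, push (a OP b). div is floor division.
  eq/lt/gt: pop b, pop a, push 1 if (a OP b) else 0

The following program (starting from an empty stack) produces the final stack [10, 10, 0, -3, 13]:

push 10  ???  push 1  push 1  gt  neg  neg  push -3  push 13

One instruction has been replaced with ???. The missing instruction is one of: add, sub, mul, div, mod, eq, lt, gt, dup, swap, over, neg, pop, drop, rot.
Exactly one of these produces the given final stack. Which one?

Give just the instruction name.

Stack before ???: [10]
Stack after ???:  [10, 10]
The instruction that transforms [10] -> [10, 10] is: dup

Answer: dup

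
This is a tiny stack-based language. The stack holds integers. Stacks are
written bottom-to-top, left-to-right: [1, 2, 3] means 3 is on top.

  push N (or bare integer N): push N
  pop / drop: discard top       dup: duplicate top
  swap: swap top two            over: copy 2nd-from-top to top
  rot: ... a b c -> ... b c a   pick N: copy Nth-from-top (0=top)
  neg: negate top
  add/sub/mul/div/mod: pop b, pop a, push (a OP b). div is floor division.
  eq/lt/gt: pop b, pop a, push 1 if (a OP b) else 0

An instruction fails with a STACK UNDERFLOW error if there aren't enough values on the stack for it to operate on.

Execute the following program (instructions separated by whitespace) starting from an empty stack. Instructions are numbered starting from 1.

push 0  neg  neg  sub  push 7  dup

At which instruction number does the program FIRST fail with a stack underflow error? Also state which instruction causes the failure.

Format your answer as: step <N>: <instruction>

Answer: step 4: sub

Derivation:
Step 1 ('push 0'): stack = [0], depth = 1
Step 2 ('neg'): stack = [0], depth = 1
Step 3 ('neg'): stack = [0], depth = 1
Step 4 ('sub'): needs 2 value(s) but depth is 1 — STACK UNDERFLOW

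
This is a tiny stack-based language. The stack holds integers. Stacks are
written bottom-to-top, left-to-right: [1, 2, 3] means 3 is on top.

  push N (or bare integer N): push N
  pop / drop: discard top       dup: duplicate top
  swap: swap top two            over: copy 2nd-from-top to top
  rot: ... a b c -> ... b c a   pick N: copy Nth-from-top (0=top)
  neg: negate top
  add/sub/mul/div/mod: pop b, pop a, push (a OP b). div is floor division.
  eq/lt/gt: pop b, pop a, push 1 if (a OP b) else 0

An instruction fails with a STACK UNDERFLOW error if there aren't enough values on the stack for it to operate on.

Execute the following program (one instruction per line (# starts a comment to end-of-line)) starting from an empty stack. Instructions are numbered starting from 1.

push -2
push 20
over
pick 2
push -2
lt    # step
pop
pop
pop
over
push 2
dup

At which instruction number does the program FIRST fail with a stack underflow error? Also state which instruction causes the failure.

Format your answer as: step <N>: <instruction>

Answer: step 10: over

Derivation:
Step 1 ('push -2'): stack = [-2], depth = 1
Step 2 ('push 20'): stack = [-2, 20], depth = 2
Step 3 ('over'): stack = [-2, 20, -2], depth = 3
Step 4 ('pick 2'): stack = [-2, 20, -2, -2], depth = 4
Step 5 ('push -2'): stack = [-2, 20, -2, -2, -2], depth = 5
Step 6 ('lt'): stack = [-2, 20, -2, 0], depth = 4
Step 7 ('pop'): stack = [-2, 20, -2], depth = 3
Step 8 ('pop'): stack = [-2, 20], depth = 2
Step 9 ('pop'): stack = [-2], depth = 1
Step 10 ('over'): needs 2 value(s) but depth is 1 — STACK UNDERFLOW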